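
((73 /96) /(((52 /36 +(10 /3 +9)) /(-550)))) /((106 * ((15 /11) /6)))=-132495 /105152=-1.26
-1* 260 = -260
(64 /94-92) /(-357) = 4292 /16779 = 0.26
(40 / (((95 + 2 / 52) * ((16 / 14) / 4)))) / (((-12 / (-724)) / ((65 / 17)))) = 6117800 / 18003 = 339.82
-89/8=-11.12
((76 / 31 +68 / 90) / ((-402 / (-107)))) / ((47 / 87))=6941411 / 4392855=1.58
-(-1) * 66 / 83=66 / 83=0.80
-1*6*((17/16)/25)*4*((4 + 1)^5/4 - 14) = -156519/200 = -782.60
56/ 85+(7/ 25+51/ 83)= 54792/ 35275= 1.55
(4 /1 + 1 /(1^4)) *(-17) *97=-8245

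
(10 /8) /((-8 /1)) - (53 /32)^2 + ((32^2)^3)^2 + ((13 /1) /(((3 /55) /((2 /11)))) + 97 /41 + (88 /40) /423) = 102375002390510324977329469 /88796160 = 1152921504606847018.80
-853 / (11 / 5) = -387.73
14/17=0.82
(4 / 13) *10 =40 / 13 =3.08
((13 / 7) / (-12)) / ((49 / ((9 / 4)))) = -39 / 5488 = -0.01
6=6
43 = 43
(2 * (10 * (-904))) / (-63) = 18080 / 63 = 286.98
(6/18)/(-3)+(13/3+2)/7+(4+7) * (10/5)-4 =1184/63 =18.79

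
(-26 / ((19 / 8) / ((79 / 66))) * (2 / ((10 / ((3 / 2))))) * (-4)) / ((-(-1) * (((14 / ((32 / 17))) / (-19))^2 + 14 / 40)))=79925248 / 2557863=31.25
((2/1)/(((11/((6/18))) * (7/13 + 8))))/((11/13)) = 338/40293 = 0.01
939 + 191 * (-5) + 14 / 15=-226 / 15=-15.07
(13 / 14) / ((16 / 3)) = 39 / 224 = 0.17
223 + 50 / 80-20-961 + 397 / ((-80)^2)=-4846803 / 6400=-757.31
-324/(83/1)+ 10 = 506/83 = 6.10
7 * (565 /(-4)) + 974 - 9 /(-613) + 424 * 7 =7241405 /2452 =2953.26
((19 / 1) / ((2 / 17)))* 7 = 1130.50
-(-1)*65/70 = 13/14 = 0.93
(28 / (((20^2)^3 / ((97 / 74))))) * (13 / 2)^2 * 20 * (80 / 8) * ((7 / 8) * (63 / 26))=3892707 / 378880000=0.01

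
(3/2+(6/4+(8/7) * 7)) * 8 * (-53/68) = -1166/17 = -68.59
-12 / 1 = -12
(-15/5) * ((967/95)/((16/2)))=-2901/760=-3.82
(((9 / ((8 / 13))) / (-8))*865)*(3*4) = -18975.94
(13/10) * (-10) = -13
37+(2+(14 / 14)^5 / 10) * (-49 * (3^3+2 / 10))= -69047 / 25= -2761.88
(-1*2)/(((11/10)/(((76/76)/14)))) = -10/77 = -0.13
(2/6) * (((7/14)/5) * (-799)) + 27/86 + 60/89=-1472164/57405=-25.65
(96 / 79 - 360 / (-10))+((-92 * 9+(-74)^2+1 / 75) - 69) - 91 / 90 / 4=4615.98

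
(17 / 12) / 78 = 17 / 936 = 0.02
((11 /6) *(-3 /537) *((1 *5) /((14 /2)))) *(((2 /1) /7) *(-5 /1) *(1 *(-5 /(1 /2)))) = -2750 /26313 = -0.10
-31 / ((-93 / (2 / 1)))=2 / 3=0.67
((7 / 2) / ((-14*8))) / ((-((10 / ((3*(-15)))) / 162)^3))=-387420489 / 32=-12106890.28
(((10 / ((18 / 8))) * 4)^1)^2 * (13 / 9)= 332800 / 729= 456.52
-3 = -3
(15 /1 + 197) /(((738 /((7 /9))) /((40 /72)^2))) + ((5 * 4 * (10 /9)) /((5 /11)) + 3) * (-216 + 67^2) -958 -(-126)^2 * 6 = 33761586835 /269001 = 125507.29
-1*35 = -35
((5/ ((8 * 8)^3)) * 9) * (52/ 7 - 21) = -4275/ 1835008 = -0.00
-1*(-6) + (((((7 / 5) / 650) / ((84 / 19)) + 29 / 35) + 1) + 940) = 258757333 / 273000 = 947.83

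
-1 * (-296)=296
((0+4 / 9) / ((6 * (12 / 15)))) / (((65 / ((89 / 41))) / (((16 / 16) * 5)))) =445 / 28782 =0.02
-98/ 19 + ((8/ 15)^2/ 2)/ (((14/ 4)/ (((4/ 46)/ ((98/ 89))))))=-173844226/ 33725475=-5.15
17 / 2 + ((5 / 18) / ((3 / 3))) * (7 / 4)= 647 / 72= 8.99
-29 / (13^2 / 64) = -1856 / 169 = -10.98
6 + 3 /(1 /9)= 33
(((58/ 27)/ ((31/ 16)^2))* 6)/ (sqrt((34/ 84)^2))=415744/ 49011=8.48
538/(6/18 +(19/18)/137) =1326708/841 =1577.54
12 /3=4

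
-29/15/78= -29/1170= -0.02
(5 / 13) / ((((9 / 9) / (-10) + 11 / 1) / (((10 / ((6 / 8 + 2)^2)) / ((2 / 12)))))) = 48000 / 171457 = 0.28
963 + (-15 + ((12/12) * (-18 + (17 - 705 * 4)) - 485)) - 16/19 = -44818/19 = -2358.84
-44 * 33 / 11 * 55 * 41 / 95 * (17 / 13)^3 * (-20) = 5849614320 / 41743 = 140134.02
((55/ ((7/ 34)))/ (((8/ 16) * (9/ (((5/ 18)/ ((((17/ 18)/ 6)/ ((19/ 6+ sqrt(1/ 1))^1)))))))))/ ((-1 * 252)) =-1.73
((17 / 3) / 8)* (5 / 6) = 85 / 144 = 0.59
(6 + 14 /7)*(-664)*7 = -37184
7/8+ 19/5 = 187/40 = 4.68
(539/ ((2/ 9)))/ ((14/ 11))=1905.75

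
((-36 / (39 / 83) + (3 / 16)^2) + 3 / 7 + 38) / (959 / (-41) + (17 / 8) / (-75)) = 2733001575 / 1677594464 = 1.63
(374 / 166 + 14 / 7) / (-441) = -353 / 36603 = -0.01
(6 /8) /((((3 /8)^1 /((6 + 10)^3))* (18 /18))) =8192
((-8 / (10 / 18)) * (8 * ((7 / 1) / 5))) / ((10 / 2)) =-4032 / 125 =-32.26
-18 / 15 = -6 / 5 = -1.20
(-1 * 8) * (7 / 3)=-56 / 3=-18.67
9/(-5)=-9/5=-1.80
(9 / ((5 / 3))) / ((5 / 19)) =513 / 25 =20.52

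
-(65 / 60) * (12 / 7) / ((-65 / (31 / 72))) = 31 / 2520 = 0.01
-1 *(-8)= 8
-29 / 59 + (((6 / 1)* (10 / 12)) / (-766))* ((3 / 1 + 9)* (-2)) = -7567 / 22597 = -0.33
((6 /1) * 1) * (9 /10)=27 /5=5.40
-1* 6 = -6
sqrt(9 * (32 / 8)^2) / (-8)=-3 / 2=-1.50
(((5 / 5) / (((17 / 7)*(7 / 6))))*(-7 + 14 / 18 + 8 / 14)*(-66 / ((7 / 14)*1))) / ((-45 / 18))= -62656 / 595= -105.30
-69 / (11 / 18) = -1242 / 11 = -112.91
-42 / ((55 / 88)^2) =-2688 / 25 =-107.52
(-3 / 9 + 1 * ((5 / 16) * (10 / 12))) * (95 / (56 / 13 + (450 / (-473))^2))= -1934137205 / 1455487104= -1.33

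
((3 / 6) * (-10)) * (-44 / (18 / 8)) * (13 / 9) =11440 / 81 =141.23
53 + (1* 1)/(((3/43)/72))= 1085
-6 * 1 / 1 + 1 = -5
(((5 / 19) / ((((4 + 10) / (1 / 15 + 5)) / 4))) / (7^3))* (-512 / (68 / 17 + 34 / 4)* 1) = -8192 / 180075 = -0.05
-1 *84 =-84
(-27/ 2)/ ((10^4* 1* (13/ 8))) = -27/ 32500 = -0.00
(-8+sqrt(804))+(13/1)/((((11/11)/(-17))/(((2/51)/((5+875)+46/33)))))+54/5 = 202887/72715+2 * sqrt(201) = 31.15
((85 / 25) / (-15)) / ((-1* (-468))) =-17 / 35100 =-0.00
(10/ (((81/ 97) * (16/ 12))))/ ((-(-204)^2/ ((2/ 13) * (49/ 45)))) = -4753/ 131464944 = -0.00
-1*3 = -3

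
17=17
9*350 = 3150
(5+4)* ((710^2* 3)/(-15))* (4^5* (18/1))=-16724828160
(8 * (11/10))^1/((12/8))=88/15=5.87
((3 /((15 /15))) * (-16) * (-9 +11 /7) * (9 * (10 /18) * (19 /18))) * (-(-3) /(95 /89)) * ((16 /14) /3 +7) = 5738720 /147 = 39038.91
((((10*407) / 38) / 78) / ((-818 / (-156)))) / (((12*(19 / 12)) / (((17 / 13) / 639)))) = 34595 / 1226520243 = 0.00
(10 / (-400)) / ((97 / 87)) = -87 / 3880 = -0.02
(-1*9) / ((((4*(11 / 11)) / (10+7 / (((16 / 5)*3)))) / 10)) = -7725 / 32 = -241.41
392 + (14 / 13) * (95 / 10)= 5229 / 13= 402.23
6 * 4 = 24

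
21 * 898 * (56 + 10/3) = 1118908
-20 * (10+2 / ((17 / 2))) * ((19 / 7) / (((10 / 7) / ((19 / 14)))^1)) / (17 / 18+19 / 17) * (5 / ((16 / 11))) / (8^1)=-15546465 / 141344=-109.99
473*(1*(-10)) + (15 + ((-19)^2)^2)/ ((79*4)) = -341086/ 79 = -4317.54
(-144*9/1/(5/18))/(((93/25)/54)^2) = -944784000/961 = -983125.91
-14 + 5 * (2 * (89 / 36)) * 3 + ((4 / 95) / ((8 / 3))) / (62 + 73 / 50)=21763697 / 361722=60.17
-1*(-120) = 120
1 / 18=0.06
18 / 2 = 9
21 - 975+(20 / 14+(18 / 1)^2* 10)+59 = 16425 / 7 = 2346.43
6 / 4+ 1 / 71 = 215 / 142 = 1.51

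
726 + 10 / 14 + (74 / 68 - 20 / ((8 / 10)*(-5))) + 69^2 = 1307525 / 238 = 5493.80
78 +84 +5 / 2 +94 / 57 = 18941 / 114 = 166.15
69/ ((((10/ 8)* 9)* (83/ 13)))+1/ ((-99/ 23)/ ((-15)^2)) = -702719/ 13695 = -51.31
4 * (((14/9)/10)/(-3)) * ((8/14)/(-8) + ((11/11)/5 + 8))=-1138/675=-1.69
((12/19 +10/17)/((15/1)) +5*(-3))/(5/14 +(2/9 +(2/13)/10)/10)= -8969415/229007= -39.17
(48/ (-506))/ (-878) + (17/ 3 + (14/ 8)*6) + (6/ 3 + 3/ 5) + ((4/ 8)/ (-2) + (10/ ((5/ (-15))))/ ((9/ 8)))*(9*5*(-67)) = 540935275237/ 6664020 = 81172.52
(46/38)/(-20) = -0.06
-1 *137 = -137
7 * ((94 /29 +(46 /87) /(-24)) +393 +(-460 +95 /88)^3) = -120336403797083747 /177864192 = -676563407.42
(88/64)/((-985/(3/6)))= -0.00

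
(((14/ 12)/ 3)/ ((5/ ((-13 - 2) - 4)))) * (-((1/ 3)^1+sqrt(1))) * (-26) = -6916/ 135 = -51.23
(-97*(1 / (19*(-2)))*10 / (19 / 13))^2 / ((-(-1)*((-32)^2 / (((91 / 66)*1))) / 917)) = 3317270677175 / 8807614464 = 376.64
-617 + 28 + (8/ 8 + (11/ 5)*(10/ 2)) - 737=-1314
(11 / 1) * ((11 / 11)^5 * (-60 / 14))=-330 / 7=-47.14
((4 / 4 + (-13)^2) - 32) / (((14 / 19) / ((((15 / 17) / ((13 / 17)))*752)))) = 14788080 / 91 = 162506.37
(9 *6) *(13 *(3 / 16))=1053 / 8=131.62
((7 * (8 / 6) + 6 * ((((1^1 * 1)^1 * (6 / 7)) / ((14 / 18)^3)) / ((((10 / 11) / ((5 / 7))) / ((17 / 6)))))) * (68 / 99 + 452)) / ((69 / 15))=3313.14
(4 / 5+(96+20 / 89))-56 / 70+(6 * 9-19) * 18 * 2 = 120704 / 89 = 1356.22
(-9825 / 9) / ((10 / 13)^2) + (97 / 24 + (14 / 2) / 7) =-14719 / 8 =-1839.88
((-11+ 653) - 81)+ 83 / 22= 564.77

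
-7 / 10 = -0.70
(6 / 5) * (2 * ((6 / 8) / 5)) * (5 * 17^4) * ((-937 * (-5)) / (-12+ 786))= 78259177 / 86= 909990.43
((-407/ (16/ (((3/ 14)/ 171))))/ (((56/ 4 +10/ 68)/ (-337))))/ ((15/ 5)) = 0.25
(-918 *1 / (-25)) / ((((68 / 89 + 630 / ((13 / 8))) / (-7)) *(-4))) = 3717441 / 22472200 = 0.17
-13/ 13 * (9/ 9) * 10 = -10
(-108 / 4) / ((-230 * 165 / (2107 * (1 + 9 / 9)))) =18963 / 6325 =3.00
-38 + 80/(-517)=-19726/517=-38.15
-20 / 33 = -0.61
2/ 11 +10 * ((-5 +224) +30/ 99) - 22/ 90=1085519/ 495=2192.97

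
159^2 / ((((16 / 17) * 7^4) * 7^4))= 429777 / 92236816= 0.00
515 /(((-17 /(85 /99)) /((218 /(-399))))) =561350 /39501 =14.21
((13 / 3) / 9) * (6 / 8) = 13 / 36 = 0.36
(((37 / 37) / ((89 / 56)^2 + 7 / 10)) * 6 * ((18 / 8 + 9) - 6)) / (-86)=-246960 / 2174983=-0.11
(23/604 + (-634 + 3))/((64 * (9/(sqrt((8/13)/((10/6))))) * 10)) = -381101 * sqrt(390)/113068800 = -0.07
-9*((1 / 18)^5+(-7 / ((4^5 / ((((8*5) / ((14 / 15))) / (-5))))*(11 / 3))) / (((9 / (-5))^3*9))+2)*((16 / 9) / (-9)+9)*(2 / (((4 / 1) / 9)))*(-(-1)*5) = -1185410381515 / 332563968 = -3564.46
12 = 12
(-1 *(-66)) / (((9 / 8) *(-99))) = -16 / 27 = -0.59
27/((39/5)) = 45/13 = 3.46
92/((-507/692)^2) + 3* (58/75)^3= 231313197944/1338796875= 172.78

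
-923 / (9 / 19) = -17537 / 9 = -1948.56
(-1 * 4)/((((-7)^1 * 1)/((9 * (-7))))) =-36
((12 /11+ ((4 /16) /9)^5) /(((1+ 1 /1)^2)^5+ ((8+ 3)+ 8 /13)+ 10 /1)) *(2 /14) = 9432723599 /63287588238336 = 0.00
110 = 110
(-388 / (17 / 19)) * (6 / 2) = -22116 / 17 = -1300.94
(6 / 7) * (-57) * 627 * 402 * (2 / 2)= -86202468 / 7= -12314638.29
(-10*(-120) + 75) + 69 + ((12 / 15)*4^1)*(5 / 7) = 9424 / 7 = 1346.29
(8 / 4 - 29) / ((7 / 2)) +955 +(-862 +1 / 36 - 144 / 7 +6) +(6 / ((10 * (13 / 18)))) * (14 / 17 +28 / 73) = 1458399739 / 20327580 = 71.74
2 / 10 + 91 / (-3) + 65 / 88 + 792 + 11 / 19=19140661 / 25080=763.18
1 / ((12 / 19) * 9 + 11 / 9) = 171 / 1181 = 0.14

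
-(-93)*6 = 558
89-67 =22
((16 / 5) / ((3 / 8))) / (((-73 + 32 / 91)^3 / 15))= -96457088 / 288935877131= -0.00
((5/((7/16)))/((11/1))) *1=80/77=1.04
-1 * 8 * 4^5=-8192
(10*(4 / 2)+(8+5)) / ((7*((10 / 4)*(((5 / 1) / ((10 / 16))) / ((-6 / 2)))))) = -99 / 140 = -0.71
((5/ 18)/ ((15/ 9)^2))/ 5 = 1/ 50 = 0.02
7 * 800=5600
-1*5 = -5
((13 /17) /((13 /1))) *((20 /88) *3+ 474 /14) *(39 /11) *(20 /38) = 1037205 /273581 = 3.79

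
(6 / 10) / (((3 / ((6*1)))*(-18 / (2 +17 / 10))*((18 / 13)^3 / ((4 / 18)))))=-81289 / 3936600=-0.02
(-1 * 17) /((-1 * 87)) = 17 /87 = 0.20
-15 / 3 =-5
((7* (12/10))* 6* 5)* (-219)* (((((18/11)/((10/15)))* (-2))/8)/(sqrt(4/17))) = 372519* sqrt(17)/22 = 69815.24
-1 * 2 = -2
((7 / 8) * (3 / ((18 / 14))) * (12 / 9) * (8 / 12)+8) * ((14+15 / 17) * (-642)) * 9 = -14347630 / 17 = -843978.24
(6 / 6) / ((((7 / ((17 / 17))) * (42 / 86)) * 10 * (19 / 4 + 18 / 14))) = 86 / 17745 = 0.00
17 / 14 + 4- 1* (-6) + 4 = 213 / 14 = 15.21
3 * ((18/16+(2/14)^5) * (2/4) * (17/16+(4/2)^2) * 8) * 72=330829677/67228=4921.01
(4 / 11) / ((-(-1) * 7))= 4 / 77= 0.05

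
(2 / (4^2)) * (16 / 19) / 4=1 / 38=0.03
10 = 10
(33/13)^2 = 1089/169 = 6.44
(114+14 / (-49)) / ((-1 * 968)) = -199 / 1694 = -0.12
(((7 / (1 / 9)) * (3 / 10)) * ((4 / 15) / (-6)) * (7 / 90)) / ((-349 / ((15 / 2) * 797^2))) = 31125241 / 34900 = 891.84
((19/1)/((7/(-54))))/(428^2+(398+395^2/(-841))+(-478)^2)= -287622/808246789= -0.00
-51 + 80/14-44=-625/7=-89.29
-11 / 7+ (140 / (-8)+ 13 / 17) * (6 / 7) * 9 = -15550 / 119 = -130.67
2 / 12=1 / 6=0.17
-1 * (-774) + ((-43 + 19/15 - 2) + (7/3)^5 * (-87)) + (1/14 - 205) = -31139543/5670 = -5491.98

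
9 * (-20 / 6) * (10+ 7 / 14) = -315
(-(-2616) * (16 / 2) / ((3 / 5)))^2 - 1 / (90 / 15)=7299686399 / 6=1216614399.83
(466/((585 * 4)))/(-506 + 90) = -233/486720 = -0.00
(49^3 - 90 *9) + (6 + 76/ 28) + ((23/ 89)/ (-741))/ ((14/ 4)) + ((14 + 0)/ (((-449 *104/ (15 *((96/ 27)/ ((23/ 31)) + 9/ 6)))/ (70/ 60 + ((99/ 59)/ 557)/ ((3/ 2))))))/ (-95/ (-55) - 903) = 378765291805047890039755/ 3241529321514617952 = 116847.71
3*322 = 966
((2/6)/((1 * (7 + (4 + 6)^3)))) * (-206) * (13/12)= -0.07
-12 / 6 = -2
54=54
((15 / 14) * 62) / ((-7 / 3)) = -1395 / 49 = -28.47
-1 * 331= -331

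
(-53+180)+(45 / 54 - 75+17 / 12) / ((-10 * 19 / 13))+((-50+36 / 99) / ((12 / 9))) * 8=-1386427 / 8360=-165.84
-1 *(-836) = 836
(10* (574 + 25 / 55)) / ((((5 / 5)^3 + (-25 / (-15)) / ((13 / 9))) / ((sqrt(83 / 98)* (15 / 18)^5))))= 1283546875* sqrt(166) / 16765056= 986.42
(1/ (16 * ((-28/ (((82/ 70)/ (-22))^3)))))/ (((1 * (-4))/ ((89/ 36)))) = -6133969/ 29451856896000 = -0.00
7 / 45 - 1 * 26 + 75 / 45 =-1088 / 45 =-24.18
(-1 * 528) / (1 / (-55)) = 29040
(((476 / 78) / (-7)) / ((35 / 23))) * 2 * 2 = -3128 / 1365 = -2.29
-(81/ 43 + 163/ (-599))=-41510/ 25757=-1.61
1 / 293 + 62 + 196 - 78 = 52741 / 293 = 180.00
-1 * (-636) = 636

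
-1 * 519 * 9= -4671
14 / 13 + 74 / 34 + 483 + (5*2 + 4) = 110556 / 221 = 500.25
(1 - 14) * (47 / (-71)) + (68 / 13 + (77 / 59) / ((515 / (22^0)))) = 388117906 / 28045355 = 13.84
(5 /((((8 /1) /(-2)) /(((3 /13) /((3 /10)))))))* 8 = -100 /13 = -7.69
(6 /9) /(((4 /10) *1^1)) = 5 /3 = 1.67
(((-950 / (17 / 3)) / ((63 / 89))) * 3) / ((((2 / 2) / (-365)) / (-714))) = -185164500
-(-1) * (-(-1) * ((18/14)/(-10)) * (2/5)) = -9/175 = -0.05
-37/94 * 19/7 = -1.07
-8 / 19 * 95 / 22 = -20 / 11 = -1.82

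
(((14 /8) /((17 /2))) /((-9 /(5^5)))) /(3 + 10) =-21875 /3978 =-5.50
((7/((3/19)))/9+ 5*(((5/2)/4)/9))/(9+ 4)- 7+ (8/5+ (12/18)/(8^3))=-2243287/449280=-4.99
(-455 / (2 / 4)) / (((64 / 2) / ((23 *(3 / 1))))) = -31395 / 16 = -1962.19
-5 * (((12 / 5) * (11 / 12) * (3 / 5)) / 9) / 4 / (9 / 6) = -11 / 90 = -0.12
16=16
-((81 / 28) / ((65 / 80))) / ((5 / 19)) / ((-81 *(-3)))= -76 / 1365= -0.06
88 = 88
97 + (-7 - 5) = 85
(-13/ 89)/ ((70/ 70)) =-13/ 89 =-0.15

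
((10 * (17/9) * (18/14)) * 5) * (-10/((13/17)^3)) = -2715.42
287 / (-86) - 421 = -424.34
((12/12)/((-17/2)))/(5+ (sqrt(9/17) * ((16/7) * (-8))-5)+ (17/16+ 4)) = 14112/3587047+ 458752 * sqrt(17)/182939397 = 0.01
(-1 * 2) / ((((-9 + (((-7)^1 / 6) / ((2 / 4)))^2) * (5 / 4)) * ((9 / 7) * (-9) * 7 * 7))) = -1 / 1260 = -0.00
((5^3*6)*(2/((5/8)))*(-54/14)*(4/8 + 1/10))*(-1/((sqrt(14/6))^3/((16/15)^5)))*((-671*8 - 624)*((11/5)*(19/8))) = -2251133288448*sqrt(21)/153125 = -67369722.08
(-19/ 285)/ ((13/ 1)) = -1/ 195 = -0.01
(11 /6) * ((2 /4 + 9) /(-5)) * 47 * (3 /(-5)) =9823 /100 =98.23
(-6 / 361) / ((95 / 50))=-60 / 6859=-0.01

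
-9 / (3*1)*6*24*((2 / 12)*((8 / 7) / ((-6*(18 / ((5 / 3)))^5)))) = 3125 / 33480783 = 0.00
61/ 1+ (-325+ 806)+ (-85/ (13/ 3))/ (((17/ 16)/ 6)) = 5606/ 13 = 431.23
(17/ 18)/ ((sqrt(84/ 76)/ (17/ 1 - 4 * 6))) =-17 * sqrt(399)/ 54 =-6.29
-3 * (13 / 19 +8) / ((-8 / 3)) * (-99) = -147015 / 152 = -967.20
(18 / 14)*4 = 36 / 7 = 5.14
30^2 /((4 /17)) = 3825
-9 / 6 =-3 / 2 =-1.50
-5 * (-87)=435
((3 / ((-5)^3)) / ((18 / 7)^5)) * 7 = -117649 / 78732000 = -0.00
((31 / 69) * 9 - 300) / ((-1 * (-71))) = -6807 / 1633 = -4.17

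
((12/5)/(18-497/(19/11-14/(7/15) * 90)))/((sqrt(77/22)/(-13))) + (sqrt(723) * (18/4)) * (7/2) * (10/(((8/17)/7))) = -4630236 * sqrt(14)/18890375 + 37485 * sqrt(723)/16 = 62994.17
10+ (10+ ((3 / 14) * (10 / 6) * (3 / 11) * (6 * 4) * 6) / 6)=22.34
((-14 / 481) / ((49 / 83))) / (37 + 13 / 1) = -83 / 84175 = -0.00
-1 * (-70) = 70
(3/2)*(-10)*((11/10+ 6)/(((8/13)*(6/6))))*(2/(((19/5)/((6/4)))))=-41535/304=-136.63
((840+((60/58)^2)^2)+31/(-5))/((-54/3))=-2952704489/63655290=-46.39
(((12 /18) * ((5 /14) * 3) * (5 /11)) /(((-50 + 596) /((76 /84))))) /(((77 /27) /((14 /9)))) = 475 /1618617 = 0.00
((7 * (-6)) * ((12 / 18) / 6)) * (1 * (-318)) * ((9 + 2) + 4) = 22260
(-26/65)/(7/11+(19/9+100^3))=-99/247500680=-0.00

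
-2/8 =-1/4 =-0.25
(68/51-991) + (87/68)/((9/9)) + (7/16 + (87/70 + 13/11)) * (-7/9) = -44458729/44880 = -990.61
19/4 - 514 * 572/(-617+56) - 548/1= -3911/204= -19.17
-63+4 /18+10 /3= -535 /9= -59.44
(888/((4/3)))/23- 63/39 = 8175/299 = 27.34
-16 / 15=-1.07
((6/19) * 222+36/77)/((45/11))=11472/665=17.25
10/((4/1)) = 5/2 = 2.50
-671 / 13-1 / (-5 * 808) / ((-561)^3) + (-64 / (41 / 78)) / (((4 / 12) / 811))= -112643374263507652493 / 380186908306920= -296284.20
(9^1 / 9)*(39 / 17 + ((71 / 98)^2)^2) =4029234401 / 1568025872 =2.57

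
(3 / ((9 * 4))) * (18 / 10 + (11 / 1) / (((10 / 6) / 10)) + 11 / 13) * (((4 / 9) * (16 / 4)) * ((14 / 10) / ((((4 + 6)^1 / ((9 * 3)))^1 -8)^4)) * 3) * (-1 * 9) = -8299514097 / 73158072650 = -0.11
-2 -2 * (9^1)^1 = -20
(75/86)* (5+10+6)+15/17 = 19.20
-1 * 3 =-3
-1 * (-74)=74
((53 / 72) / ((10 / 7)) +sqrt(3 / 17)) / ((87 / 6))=2* sqrt(51) / 493 +371 / 10440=0.06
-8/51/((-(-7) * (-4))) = 2/357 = 0.01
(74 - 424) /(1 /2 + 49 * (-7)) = 140 /137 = 1.02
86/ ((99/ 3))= 86/ 33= 2.61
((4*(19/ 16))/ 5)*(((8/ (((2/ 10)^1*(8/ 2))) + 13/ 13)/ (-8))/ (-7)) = 209/ 1120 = 0.19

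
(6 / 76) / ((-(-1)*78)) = 1 / 988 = 0.00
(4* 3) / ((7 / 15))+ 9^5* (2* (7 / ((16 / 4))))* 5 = 14467365 / 14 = 1033383.21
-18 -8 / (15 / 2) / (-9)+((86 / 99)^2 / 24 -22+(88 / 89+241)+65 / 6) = 2786597756 / 13084335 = 212.97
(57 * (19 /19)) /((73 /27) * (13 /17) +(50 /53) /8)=5546556 /212663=26.08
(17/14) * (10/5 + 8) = 85/7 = 12.14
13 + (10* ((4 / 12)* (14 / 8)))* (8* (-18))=-827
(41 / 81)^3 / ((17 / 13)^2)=11647649 / 153586449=0.08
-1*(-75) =75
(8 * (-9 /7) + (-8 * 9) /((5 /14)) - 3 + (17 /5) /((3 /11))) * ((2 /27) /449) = -42508 /1272915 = -0.03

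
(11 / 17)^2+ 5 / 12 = 2897 / 3468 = 0.84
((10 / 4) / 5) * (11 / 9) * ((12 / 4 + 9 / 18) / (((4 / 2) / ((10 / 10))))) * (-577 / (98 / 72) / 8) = -6347 / 112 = -56.67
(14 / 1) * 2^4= 224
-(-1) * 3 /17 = 3 /17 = 0.18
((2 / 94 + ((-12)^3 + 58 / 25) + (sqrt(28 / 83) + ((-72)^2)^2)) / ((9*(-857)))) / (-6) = sqrt(581) / 1920537 + 10524917717 / 18125550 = 580.67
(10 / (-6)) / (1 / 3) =-5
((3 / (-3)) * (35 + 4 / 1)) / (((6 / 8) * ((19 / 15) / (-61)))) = 47580 / 19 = 2504.21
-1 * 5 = -5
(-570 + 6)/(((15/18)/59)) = -199656/5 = -39931.20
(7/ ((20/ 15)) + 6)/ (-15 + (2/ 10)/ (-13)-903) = -2925/ 238684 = -0.01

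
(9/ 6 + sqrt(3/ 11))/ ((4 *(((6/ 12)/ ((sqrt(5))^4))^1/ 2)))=25 *sqrt(33)/ 11 + 75/ 2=50.56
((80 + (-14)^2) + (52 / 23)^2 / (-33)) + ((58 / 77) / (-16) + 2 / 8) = 269862343 / 977592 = 276.05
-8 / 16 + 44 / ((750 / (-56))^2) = -71633 / 281250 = -0.25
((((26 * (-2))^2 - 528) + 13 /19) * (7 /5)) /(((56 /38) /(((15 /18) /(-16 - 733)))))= -2.30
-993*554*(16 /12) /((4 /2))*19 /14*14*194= -1351833128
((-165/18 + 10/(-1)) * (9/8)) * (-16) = 345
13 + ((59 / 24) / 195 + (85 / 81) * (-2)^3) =194491 / 42120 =4.62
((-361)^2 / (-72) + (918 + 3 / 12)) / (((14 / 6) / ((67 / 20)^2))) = -288225223 / 67200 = -4289.07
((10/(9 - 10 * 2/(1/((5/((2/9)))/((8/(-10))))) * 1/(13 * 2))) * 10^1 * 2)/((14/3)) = 5200/3717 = 1.40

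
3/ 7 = 0.43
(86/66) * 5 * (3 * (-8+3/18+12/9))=-2795/22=-127.05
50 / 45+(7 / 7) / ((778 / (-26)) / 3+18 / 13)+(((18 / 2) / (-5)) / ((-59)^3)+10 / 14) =7407647761 / 4334523795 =1.71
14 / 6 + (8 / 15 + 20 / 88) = 1021 / 330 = 3.09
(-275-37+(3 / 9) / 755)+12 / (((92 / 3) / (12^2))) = -13318177 / 52095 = -255.65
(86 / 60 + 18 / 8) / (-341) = -221 / 20460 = -0.01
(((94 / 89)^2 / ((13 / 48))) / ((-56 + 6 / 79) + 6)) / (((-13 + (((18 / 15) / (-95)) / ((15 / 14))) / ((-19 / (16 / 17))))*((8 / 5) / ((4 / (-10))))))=-15749617750 / 9926361494803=-0.00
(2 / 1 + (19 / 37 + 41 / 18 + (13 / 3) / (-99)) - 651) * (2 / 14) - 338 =-66203285 / 153846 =-430.32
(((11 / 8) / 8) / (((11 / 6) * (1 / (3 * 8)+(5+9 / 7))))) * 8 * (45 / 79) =5670 / 83977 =0.07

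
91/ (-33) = -91/ 33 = -2.76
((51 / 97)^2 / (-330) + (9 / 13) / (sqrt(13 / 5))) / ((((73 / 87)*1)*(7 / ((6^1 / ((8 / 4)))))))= -226287 / 528879890 + 2349*sqrt(65) / 86359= 0.22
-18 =-18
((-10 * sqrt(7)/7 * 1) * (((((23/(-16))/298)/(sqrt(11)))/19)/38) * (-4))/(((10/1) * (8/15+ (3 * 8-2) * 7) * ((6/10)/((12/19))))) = -1725 * sqrt(77)/729644342504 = -0.00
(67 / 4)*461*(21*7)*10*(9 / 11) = 204317505 / 22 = 9287159.32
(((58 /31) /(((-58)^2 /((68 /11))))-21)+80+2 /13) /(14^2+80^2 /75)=22815249 /108502108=0.21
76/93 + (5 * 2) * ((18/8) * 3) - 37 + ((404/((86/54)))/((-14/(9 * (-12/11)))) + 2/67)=8633949001/41261682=209.25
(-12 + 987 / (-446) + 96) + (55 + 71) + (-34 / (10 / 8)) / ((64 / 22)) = 885029 / 4460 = 198.44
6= 6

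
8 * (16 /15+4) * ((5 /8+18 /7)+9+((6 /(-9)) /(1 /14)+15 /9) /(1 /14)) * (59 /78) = -35833886 /12285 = -2916.88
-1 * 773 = -773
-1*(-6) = 6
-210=-210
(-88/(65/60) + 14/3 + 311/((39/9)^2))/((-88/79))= 2403259/44616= 53.87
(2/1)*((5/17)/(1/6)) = 60/17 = 3.53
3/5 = 0.60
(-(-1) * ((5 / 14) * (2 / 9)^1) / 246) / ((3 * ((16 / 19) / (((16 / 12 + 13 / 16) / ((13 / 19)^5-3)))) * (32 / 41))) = -24228628715 / 196672942964736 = -0.00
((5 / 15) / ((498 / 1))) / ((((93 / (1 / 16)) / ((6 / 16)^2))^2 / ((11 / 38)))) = 11 / 6356455129088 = 0.00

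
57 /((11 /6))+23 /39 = 13591 /429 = 31.68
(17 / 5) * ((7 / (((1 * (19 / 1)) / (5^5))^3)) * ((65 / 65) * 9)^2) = 58831787109375 / 6859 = 8577312597.96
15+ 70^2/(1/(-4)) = -19585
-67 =-67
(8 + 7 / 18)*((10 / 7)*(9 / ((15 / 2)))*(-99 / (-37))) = 9966 / 259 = 38.48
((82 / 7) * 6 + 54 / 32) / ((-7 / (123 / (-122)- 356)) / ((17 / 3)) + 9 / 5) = 397909769 / 9970576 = 39.91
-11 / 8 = -1.38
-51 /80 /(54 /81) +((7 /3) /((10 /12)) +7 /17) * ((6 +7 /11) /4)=130821 /29920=4.37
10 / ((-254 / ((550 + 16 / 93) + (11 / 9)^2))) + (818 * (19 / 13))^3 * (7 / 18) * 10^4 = 4655825369526916855495 / 700616709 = 6645324483014.74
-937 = -937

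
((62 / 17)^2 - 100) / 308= -6264 / 22253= -0.28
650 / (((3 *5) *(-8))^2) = 13 / 288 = 0.05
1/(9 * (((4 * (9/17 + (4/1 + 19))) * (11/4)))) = 17/39600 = 0.00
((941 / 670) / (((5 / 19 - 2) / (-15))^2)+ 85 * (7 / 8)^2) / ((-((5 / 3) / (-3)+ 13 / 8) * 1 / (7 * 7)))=-5551422345 / 713416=-7781.47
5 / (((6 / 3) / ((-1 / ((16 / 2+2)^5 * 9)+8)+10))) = 16199999 / 360000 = 45.00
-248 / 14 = -124 / 7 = -17.71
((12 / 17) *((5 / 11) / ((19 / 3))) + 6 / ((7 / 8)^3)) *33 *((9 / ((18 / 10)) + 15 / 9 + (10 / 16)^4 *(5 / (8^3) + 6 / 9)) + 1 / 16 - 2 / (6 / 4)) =5584649417541 / 3416784896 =1634.47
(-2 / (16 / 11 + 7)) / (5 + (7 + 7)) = -22 / 1767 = -0.01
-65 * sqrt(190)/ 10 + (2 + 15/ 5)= 5 - 13 * sqrt(190)/ 2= -84.60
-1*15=-15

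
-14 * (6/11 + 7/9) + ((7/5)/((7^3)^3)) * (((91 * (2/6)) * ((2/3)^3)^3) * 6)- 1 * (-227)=185863332134927/891538827795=208.47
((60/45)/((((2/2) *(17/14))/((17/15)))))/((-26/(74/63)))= -296/5265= -0.06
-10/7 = -1.43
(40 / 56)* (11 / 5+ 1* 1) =16 / 7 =2.29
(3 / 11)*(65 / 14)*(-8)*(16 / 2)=-6240 / 77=-81.04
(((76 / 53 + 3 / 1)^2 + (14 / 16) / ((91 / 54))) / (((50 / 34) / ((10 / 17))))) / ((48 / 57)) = 56003317 / 5842720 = 9.59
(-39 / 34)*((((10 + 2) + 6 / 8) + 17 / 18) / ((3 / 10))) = -1885 / 36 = -52.36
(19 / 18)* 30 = 95 / 3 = 31.67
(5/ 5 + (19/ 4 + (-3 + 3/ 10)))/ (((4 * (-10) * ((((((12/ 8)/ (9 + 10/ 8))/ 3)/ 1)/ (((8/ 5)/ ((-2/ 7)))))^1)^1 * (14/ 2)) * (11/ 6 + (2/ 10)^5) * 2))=187575/ 550096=0.34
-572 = -572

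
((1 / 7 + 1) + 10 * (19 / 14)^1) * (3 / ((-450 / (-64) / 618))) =678976 / 175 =3879.86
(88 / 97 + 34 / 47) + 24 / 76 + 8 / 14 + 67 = 42151933 / 606347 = 69.52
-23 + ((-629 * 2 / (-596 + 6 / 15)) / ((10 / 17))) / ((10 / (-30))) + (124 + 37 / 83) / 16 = -51400591 / 1977392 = -25.99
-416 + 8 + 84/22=-4446/11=-404.18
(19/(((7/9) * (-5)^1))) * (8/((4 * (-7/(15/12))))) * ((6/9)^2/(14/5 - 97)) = -190/23079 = -0.01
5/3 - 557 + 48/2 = -1594/3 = -531.33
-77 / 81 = -0.95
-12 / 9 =-4 / 3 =-1.33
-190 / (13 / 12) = -2280 / 13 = -175.38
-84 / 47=-1.79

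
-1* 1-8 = -9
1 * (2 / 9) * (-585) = -130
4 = 4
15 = 15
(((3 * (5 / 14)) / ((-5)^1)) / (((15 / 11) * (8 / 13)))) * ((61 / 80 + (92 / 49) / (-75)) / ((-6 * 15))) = 6200909 / 2963520000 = 0.00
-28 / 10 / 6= -7 / 15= -0.47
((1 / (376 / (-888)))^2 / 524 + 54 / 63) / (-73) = -7031343 / 591490676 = -0.01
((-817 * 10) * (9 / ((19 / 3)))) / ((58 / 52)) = -301860 / 29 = -10408.97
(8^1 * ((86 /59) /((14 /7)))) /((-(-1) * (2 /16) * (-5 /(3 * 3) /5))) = -24768 /59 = -419.80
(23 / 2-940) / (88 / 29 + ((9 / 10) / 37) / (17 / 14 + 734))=-34182383955 / 111714578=-305.98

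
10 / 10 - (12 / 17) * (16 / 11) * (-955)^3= 894272214.90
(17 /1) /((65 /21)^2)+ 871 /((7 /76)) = 279730579 /29575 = 9458.35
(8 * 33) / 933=88 / 311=0.28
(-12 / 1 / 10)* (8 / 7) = -1.37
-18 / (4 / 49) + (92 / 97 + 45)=-174.55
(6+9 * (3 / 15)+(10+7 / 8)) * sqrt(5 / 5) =747 / 40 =18.68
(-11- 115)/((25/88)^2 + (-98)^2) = -975744/74374001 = -0.01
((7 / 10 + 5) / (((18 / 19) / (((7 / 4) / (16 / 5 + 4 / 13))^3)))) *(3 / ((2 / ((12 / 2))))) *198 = 207232025 / 155648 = 1331.41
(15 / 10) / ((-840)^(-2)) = 1058400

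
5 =5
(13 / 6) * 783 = 3393 / 2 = 1696.50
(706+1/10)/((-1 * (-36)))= 7061/360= 19.61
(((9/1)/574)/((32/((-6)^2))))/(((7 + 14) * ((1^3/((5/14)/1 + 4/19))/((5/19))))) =20385/162455776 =0.00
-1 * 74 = -74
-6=-6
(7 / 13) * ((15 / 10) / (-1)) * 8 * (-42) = 3528 / 13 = 271.38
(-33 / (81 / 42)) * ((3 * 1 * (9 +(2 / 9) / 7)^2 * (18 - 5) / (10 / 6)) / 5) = -92595646 / 14175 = -6532.32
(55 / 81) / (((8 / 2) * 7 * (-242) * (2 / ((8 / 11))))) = -5 / 137214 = -0.00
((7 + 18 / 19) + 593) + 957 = 29601 / 19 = 1557.95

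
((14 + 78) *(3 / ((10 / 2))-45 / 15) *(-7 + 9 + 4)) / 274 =-3312 / 685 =-4.84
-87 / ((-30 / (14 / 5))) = 203 / 25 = 8.12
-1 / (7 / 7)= -1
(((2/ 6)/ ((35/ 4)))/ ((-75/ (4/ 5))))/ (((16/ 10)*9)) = -0.00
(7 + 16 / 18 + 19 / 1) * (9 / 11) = 22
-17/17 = -1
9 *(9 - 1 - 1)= 63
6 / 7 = 0.86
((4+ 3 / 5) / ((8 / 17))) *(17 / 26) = 6647 / 1040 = 6.39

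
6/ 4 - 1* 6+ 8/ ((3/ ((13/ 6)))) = 23/ 18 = 1.28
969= 969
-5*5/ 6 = -25/ 6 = -4.17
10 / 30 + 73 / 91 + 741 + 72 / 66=2231909 / 3003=743.23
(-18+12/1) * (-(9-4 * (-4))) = 150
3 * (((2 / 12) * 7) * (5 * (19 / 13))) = 665 / 26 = 25.58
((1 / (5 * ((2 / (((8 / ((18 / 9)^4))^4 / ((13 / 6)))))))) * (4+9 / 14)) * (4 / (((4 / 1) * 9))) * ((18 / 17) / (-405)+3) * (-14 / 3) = -2293 / 110160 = -0.02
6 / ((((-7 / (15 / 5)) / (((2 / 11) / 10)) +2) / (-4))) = 72 / 379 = 0.19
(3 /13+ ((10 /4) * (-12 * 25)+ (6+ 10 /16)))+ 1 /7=-540905 /728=-743.00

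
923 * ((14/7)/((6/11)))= 10153/3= 3384.33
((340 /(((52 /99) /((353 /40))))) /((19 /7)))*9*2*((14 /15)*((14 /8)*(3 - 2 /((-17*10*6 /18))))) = 4638899727 /24700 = 187809.71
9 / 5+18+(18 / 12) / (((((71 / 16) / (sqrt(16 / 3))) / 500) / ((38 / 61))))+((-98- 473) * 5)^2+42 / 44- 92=608000 * sqrt(3) / 4331+896604913 / 110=8151196.91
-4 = -4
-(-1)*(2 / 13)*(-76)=-152 / 13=-11.69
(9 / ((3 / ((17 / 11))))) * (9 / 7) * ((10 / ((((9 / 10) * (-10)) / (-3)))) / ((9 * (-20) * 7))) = -17 / 1078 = -0.02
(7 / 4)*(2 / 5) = 7 / 10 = 0.70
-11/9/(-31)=0.04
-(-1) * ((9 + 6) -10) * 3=15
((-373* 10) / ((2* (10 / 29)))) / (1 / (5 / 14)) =-54085 / 28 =-1931.61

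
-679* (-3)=2037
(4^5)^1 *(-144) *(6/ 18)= -49152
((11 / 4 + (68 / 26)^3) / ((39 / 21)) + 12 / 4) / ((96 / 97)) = 52134687 / 3655808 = 14.26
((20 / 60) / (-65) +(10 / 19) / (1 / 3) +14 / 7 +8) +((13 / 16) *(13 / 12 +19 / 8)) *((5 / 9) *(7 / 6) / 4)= 1232213663 / 102435840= 12.03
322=322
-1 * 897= -897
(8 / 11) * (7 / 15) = 56 / 165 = 0.34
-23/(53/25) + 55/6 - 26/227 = -129713/72186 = -1.80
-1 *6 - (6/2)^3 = -33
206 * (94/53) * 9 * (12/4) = 522828/53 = 9864.68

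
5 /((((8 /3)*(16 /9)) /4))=135 /32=4.22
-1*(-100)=100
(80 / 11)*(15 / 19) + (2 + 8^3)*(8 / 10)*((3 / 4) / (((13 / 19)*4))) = 3217641 / 27170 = 118.43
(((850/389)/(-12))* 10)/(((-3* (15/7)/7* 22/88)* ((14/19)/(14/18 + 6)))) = 6896050/94527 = 72.95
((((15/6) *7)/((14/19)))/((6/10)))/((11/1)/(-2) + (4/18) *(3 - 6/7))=-3325/422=-7.88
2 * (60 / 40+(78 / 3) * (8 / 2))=211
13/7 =1.86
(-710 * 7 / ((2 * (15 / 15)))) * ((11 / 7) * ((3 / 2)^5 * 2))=-948915 / 16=-59307.19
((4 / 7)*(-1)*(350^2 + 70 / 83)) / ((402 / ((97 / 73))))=-93928980 / 405953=-231.38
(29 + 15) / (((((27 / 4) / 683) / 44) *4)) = 1322288 / 27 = 48973.63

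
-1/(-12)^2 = -0.01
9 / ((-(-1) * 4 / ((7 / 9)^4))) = 2401 / 2916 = 0.82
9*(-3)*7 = -189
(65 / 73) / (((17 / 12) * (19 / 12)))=9360 / 23579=0.40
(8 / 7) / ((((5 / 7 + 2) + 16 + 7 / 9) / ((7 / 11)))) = 126 / 3377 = 0.04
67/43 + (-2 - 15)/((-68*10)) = 1.58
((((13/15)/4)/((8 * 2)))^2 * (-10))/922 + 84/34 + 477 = 692602856647/1444515840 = 479.47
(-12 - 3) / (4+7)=-15 / 11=-1.36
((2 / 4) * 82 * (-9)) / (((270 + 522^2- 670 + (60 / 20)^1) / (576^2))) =-122425344 / 272087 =-449.95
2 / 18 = 1 / 9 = 0.11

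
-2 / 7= -0.29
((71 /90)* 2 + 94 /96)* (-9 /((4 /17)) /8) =-31297 /2560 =-12.23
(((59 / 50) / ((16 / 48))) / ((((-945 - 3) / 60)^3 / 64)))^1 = -28320 / 493039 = -0.06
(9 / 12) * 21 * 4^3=1008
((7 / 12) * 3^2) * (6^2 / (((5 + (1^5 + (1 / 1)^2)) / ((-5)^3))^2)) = 60267.86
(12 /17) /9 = 4 /51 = 0.08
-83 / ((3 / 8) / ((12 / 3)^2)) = -10624 / 3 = -3541.33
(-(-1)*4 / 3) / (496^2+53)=4 / 738207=0.00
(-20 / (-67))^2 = 400 / 4489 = 0.09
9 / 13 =0.69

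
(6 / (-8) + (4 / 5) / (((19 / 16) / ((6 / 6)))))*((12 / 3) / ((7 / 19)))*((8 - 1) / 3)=-29 / 15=-1.93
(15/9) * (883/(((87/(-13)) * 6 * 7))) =-5.24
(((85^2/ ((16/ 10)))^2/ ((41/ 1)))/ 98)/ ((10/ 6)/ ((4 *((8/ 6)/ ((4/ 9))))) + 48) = 11745140625/ 111411104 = 105.42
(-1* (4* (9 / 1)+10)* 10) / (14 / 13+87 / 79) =-472420 / 2237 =-211.18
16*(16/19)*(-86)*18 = -396288/19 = -20857.26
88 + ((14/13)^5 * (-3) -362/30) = 398700647/5569395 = 71.59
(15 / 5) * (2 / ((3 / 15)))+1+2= 33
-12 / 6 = -2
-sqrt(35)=-5.92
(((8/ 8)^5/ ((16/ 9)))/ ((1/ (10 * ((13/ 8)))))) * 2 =585/ 32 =18.28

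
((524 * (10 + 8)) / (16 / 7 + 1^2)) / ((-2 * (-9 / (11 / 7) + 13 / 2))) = -726264 / 391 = -1857.45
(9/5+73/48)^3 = 506261573/13824000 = 36.62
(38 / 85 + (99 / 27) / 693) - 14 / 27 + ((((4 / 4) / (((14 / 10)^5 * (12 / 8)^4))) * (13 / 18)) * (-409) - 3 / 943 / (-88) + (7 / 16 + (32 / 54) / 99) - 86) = -16674799482096893 / 172846669065840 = -96.47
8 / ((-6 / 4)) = -16 / 3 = -5.33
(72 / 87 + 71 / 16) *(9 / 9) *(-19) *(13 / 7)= -86203 / 464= -185.78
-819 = -819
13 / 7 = 1.86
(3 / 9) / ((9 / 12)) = 4 / 9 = 0.44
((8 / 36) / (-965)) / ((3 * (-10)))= 1 / 130275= 0.00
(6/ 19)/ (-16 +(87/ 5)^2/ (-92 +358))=-2100/ 98831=-0.02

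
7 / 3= 2.33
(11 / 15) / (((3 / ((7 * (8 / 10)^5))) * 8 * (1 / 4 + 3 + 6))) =39424 / 5203125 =0.01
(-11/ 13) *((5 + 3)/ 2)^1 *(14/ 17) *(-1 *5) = 3080/ 221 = 13.94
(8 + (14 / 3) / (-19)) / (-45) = -442 / 2565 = -0.17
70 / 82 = 35 / 41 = 0.85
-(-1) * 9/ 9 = 1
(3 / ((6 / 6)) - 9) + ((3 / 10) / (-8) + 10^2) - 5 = 7117 / 80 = 88.96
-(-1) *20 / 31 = 20 / 31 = 0.65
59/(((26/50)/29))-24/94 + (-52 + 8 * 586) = 4842865/611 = 7926.13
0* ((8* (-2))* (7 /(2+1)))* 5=0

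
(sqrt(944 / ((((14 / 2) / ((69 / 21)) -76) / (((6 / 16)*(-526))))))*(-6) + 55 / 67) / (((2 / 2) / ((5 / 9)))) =275 / 603 -20*sqrt(1819073427) / 5097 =-166.90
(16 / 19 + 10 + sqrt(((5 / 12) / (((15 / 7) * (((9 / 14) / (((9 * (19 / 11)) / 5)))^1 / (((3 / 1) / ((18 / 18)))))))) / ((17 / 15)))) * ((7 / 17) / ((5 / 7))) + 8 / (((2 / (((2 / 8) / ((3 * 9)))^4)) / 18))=343 * sqrt(7106) / 31790 + 19073301007 / 3051652320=7.16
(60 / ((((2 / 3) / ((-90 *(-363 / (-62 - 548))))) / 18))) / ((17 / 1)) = -5292540 / 1037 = -5103.70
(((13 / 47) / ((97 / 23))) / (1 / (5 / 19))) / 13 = 0.00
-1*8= -8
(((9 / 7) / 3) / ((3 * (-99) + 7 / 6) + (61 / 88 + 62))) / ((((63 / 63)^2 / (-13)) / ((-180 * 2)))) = -3706560 / 430843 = -8.60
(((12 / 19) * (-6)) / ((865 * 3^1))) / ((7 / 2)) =-48 / 115045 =-0.00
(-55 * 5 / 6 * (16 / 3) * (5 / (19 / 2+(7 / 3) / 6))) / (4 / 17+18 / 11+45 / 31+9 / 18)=-127534000 / 3945103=-32.33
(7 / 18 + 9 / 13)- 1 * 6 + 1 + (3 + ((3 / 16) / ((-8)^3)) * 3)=-881693 / 958464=-0.92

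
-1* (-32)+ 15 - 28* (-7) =243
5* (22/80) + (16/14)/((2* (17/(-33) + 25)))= 7909/5656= 1.40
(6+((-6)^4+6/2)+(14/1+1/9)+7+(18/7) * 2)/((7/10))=838690/441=1901.79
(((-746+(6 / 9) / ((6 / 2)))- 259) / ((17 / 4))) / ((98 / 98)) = -36172 / 153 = -236.42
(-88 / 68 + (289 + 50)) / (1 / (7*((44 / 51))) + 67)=5.03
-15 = -15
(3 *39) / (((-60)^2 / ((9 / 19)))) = 117 / 7600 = 0.02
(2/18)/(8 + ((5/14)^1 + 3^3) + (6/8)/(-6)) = 56/17757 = 0.00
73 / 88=0.83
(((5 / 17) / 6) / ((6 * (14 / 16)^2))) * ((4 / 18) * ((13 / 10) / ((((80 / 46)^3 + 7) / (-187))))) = -27838096 / 592051761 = -0.05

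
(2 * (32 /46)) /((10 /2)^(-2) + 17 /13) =5200 /5037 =1.03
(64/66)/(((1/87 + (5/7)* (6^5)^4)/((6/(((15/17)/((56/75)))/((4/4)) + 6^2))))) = 12368384/206420179283140113456363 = 0.00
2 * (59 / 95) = 118 / 95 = 1.24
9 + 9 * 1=18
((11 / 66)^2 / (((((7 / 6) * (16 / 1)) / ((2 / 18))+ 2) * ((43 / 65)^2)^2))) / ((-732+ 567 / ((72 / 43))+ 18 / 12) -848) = -274625 / 399107409939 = -0.00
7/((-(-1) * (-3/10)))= -70/3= -23.33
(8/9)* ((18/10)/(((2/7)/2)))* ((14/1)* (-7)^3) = -268912/5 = -53782.40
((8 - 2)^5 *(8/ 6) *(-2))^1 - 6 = -20742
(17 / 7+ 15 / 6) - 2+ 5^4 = 8791 / 14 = 627.93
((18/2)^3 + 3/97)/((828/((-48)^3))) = -217239552/2231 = -97373.17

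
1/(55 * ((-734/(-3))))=0.00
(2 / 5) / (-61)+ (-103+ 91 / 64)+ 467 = 7132907 / 19520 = 365.42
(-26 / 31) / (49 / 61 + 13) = -793 / 13051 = -0.06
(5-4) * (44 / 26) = 22 / 13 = 1.69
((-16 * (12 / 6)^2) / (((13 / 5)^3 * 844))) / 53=-2000 / 24569051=-0.00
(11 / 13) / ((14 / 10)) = 55 / 91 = 0.60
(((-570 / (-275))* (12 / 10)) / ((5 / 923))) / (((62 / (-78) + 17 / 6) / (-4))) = -900.97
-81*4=-324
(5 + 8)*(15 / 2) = 195 / 2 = 97.50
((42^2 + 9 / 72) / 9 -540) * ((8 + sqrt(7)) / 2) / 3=-610.33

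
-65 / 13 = -5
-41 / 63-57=-3632 / 63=-57.65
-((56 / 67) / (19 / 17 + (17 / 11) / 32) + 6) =-6.72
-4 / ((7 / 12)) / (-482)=0.01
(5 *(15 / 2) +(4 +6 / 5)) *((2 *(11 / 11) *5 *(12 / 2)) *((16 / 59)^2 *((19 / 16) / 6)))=129808 / 3481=37.29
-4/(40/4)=-2/5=-0.40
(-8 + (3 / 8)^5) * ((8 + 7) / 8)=-3928515 / 262144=-14.99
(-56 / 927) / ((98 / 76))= -304 / 6489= -0.05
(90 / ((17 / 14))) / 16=4.63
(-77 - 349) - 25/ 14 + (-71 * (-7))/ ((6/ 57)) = 30056/ 7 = 4293.71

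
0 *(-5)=0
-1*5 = -5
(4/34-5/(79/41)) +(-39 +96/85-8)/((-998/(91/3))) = -21775279/20104710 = -1.08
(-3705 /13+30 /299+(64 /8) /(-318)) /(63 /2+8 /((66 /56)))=-298003442 /40045369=-7.44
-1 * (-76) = 76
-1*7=-7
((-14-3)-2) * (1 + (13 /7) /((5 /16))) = -4617 /35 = -131.91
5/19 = 0.26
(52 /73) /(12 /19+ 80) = 247 /27959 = 0.01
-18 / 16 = -9 / 8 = -1.12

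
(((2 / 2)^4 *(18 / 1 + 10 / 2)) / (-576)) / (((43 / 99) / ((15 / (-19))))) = 3795 / 52288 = 0.07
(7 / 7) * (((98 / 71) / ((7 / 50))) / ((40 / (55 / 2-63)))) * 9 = -315 / 4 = -78.75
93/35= 2.66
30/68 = 15/34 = 0.44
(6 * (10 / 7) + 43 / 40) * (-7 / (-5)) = 13.50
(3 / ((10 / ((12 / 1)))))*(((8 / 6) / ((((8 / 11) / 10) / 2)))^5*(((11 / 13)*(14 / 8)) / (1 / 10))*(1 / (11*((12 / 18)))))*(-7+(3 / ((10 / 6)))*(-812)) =-82781824510000 / 117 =-707536961623.93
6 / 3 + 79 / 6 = 91 / 6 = 15.17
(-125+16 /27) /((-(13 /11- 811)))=-36949 /240516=-0.15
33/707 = 0.05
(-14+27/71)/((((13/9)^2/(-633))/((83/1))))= 4115222253/11999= 342963.77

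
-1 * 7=-7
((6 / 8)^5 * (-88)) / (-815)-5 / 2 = -258127 / 104320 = -2.47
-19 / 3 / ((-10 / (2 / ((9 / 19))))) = 361 / 135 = 2.67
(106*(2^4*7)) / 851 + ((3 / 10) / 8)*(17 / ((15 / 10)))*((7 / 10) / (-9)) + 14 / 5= 51216011 / 3063600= 16.72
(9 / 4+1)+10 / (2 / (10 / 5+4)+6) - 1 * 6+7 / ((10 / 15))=9.33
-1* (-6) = 6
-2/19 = -0.11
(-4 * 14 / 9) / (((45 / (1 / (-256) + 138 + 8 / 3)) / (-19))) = 14367857 / 38880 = 369.54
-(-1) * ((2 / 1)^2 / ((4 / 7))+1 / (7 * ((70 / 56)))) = 249 / 35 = 7.11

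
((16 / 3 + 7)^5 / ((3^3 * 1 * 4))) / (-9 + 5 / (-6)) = -69343957 / 258066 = -268.71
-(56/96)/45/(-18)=0.00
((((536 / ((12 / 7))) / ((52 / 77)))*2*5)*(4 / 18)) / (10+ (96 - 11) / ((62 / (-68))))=-1119503 / 90558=-12.36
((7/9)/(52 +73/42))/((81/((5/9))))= 490/4936059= 0.00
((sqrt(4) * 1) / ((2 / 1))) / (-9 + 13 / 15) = -15 / 122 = -0.12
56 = 56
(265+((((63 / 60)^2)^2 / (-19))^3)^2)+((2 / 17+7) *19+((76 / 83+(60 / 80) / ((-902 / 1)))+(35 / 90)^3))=146907235407069528627173926445299495845093597493889 / 366161421648668104065024000000000000000000000000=401.21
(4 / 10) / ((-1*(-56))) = 1 / 140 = 0.01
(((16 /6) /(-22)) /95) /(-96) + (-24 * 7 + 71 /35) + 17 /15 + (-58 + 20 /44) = -117124961 /526680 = -222.38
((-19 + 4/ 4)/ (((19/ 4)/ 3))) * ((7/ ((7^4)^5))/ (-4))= 54/ 216579008522089717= 0.00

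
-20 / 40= -1 / 2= -0.50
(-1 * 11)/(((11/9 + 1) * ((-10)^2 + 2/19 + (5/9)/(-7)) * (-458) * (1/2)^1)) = 118503/548367980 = 0.00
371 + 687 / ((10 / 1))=4397 / 10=439.70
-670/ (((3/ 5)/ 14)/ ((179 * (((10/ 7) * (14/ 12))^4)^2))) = -3279335937500/ 19683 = -166607526.16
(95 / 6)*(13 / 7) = 29.40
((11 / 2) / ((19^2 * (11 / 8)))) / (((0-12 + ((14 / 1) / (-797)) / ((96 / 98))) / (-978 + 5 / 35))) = 523724640 / 580904233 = 0.90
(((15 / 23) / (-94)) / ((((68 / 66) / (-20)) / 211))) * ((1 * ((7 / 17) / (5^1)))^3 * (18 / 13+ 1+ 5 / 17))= 4241636784 / 99766252105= 0.04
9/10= 0.90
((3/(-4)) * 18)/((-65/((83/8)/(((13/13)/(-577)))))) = -1243.32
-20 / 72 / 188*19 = -95 / 3384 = -0.03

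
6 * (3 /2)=9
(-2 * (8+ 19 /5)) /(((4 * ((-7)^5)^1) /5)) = 59 /33614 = 0.00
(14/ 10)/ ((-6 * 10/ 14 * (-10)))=49/ 1500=0.03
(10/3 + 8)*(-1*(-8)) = 272/3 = 90.67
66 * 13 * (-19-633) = -559416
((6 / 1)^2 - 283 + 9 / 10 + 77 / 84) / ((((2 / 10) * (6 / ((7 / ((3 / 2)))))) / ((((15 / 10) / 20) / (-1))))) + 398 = 676097 / 1440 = 469.51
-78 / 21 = -26 / 7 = -3.71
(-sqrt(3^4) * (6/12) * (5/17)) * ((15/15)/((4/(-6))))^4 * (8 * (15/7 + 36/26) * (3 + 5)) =-2340090/1547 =-1512.66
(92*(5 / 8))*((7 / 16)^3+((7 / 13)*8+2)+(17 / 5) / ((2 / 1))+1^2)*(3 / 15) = 55671569 / 532480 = 104.55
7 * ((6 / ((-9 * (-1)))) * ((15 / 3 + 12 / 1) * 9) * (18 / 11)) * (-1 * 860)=-11052720 / 11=-1004792.73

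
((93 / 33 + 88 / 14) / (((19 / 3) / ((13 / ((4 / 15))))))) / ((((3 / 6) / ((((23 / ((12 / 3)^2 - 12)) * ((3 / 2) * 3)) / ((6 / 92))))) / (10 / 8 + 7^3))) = 896158340415 / 46816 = 19142138.17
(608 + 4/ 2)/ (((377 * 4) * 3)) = 305/ 2262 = 0.13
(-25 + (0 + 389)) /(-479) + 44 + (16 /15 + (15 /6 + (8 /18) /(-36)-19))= 10783951 /387990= 27.79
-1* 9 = -9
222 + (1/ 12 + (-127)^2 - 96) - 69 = 194233/ 12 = 16186.08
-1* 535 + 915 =380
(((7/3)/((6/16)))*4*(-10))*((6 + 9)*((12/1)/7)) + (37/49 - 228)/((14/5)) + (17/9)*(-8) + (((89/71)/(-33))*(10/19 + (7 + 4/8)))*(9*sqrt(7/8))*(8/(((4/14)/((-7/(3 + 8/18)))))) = -6350.21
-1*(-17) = 17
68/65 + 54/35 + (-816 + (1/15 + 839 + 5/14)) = 2029/78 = 26.01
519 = 519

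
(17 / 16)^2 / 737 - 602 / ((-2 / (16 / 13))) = 908648109 / 2452736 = 370.46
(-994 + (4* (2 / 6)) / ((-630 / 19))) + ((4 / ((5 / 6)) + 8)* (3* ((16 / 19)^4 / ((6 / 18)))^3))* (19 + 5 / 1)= 4539661033866491107096 / 2091582598517522145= 2170.44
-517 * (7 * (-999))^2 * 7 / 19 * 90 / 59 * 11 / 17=-175206750177690 / 19057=-9193826424.81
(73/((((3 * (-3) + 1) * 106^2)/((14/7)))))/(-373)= 0.00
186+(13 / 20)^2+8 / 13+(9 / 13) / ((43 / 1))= 41825271 / 223600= 187.05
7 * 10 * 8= 560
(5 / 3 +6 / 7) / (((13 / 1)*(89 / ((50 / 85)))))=530 / 413049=0.00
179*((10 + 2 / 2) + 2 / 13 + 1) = 28282 / 13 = 2175.54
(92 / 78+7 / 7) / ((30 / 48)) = 136 / 39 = 3.49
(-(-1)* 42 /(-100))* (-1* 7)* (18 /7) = 189 /25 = 7.56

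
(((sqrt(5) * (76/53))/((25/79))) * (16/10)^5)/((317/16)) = 3147825152 * sqrt(5)/1312578125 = 5.36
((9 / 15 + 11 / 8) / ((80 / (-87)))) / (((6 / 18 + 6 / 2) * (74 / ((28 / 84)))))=-6873 / 2368000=-0.00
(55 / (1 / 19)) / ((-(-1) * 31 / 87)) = 90915 / 31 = 2932.74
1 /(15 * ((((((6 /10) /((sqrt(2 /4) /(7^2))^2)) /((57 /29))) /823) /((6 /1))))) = 15637 /69629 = 0.22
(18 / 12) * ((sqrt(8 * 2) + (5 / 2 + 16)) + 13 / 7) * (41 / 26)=41943 / 728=57.61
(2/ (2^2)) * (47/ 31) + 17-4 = 853/ 62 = 13.76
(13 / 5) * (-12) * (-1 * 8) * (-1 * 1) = -1248 / 5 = -249.60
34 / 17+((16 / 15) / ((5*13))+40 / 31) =99946 / 30225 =3.31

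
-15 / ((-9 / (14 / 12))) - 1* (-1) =53 / 18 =2.94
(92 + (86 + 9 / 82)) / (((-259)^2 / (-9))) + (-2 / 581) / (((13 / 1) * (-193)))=-27371455303 / 1145492194574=-0.02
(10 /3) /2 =5 /3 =1.67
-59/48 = -1.23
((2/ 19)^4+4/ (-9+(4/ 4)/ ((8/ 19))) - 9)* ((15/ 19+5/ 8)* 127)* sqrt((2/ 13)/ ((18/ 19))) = -695.21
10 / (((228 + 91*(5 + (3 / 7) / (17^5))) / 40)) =56794280 / 96976237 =0.59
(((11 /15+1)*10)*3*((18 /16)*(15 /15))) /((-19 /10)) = -585 /19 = -30.79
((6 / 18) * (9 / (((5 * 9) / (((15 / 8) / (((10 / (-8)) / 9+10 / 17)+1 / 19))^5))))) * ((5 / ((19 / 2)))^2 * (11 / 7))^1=21.10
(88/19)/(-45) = -88/855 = -0.10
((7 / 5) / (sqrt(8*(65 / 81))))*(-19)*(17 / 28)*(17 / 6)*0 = 0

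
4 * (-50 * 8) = -1600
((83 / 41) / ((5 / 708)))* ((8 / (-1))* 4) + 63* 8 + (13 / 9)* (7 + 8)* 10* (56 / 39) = -15420152 / 1845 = -8357.81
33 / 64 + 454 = 29089 / 64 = 454.52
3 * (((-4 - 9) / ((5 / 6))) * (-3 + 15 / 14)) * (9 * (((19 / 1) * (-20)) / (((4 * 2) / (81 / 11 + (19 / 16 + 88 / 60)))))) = -4762126161 / 12320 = -386536.21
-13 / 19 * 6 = -78 / 19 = -4.11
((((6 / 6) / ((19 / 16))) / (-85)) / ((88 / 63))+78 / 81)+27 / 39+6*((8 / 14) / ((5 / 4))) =191662561 / 43648605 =4.39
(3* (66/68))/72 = 11/272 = 0.04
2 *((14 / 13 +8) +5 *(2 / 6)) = 838 / 39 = 21.49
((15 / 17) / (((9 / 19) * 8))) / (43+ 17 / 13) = 0.01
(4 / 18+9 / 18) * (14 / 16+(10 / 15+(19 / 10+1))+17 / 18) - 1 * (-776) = 5053687 / 6480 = 779.89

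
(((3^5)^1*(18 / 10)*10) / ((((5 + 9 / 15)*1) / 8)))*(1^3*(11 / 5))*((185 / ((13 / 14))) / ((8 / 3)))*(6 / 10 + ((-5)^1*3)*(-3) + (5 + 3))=715647636 / 13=55049818.15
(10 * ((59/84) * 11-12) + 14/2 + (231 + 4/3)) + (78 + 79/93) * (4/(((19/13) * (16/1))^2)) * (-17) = 936485607/5013568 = 186.79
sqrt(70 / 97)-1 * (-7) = sqrt(6790) / 97 + 7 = 7.85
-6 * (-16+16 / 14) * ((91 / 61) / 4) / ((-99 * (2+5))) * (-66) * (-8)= -10816 / 427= -25.33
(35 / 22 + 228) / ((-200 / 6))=-15153 / 2200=-6.89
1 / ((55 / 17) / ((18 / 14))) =153 / 385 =0.40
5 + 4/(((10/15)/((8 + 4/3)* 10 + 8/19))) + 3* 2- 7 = 10764/19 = 566.53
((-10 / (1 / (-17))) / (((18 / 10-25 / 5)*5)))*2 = -85 / 4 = -21.25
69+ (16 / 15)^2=15781 / 225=70.14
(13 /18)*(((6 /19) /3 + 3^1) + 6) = 2249 /342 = 6.58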